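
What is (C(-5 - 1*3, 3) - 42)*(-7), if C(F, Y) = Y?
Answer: 273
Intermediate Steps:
(C(-5 - 1*3, 3) - 42)*(-7) = (3 - 42)*(-7) = -39*(-7) = 273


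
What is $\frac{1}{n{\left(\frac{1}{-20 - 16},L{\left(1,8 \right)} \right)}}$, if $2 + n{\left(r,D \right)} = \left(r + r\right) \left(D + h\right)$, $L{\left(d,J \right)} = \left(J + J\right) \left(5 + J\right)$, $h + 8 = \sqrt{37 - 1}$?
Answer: $- \frac{9}{121} \approx -0.07438$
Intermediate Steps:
$h = -2$ ($h = -8 + \sqrt{37 - 1} = -8 + \sqrt{36} = -8 + 6 = -2$)
$L{\left(d,J \right)} = 2 J \left(5 + J\right)$
$n{\left(r,D \right)} = -2 + 2 r \left(-2 + D\right)$ ($n{\left(r,D \right)} = -2 + \left(r + r\right) \left(D - 2\right) = -2 + 2 r \left(-2 + D\right)$)
$\frac{1}{n{\left(\frac{1}{-20 - 16},L{\left(1,8 \right)} \right)}} = \frac{1}{-2 - \frac{4}{-20 - 16} + \frac{2 \cdot 2 \cdot 8 \left(5 + 8\right)}{-20 - 16}} = \frac{1}{-2 - \frac{4}{-36} + \frac{2 \cdot 2 \cdot 8 \cdot 13}{-36}} = \frac{1}{-2 - - \frac{1}{9} + 2 \cdot 208 \left(- \frac{1}{36}\right)} = \frac{1}{-2 + \frac{1}{9} - \frac{104}{9}} = \frac{1}{- \frac{121}{9}} = - \frac{9}{121}$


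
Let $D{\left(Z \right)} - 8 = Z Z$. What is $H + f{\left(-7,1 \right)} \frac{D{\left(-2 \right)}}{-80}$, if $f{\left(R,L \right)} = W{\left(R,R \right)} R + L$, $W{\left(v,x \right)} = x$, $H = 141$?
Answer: $\frac{267}{2} \approx 133.5$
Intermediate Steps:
$D{\left(Z \right)} = 8 + Z^{2}$ ($D{\left(Z \right)} = 8 + Z Z = 8 + Z^{2}$)
$f{\left(R,L \right)} = L + R^{2}$ ($f{\left(R,L \right)} = R R + L = R^{2} + L = L + R^{2}$)
$H + f{\left(-7,1 \right)} \frac{D{\left(-2 \right)}}{-80} = 141 + \left(1 + \left(-7\right)^{2}\right) \frac{8 + \left(-2\right)^{2}}{-80} = 141 + \left(1 + 49\right) \left(8 + 4\right) \left(- \frac{1}{80}\right) = 141 + 50 \cdot 12 \left(- \frac{1}{80}\right) = 141 + 50 \left(- \frac{3}{20}\right) = 141 - \frac{15}{2} = \frac{267}{2}$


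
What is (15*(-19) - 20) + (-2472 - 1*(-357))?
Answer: -2420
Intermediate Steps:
(15*(-19) - 20) + (-2472 - 1*(-357)) = (-285 - 20) + (-2472 + 357) = -305 - 2115 = -2420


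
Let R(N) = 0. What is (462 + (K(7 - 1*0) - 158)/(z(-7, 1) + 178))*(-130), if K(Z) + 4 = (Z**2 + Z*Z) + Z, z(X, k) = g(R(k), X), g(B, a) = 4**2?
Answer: -5822115/97 ≈ -60022.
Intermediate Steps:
g(B, a) = 16
z(X, k) = 16
K(Z) = -4 + Z + 2*Z**2 (K(Z) = -4 + ((Z**2 + Z*Z) + Z) = -4 + ((Z**2 + Z**2) + Z) = -4 + (2*Z**2 + Z) = -4 + (Z + 2*Z**2) = -4 + Z + 2*Z**2)
(462 + (K(7 - 1*0) - 158)/(z(-7, 1) + 178))*(-130) = (462 + ((-4 + (7 - 1*0) + 2*(7 - 1*0)**2) - 158)/(16 + 178))*(-130) = (462 + ((-4 + (7 + 0) + 2*(7 + 0)**2) - 158)/194)*(-130) = (462 + ((-4 + 7 + 2*7**2) - 158)*(1/194))*(-130) = (462 + ((-4 + 7 + 2*49) - 158)*(1/194))*(-130) = (462 + ((-4 + 7 + 98) - 158)*(1/194))*(-130) = (462 + (101 - 158)*(1/194))*(-130) = (462 - 57*1/194)*(-130) = (462 - 57/194)*(-130) = (89571/194)*(-130) = -5822115/97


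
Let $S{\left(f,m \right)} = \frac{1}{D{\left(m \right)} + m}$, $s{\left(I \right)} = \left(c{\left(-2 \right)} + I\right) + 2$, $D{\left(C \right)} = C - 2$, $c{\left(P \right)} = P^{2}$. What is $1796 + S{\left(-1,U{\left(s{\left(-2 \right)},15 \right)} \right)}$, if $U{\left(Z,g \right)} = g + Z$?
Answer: $\frac{64657}{36} \approx 1796.0$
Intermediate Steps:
$D{\left(C \right)} = -2 + C$
$s{\left(I \right)} = 6 + I$ ($s{\left(I \right)} = \left(\left(-2\right)^{2} + I\right) + 2 = \left(4 + I\right) + 2 = 6 + I$)
$U{\left(Z,g \right)} = Z + g$
$S{\left(f,m \right)} = \frac{1}{-2 + 2 m}$ ($S{\left(f,m \right)} = \frac{1}{\left(-2 + m\right) + m} = \frac{1}{-2 + 2 m}$)
$1796 + S{\left(-1,U{\left(s{\left(-2 \right)},15 \right)} \right)} = 1796 + \frac{1}{2 \left(-1 + \left(\left(6 - 2\right) + 15\right)\right)} = 1796 + \frac{1}{2 \left(-1 + \left(4 + 15\right)\right)} = 1796 + \frac{1}{2 \left(-1 + 19\right)} = 1796 + \frac{1}{2 \cdot 18} = 1796 + \frac{1}{2} \cdot \frac{1}{18} = 1796 + \frac{1}{36} = \frac{64657}{36}$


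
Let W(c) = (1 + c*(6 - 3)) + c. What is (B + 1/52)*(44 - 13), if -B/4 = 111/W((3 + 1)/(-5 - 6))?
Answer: 7873163/260 ≈ 30281.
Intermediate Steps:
W(c) = 1 + 4*c (W(c) = (1 + c*3) + c = (1 + 3*c) + c = 1 + 4*c)
B = 4884/5 (B = -444/(1 + 4*((3 + 1)/(-5 - 6))) = -444/(1 + 4*(4/(-11))) = -444/(1 + 4*(4*(-1/11))) = -444/(1 + 4*(-4/11)) = -444/(1 - 16/11) = -444/(-5/11) = -444*(-11)/5 = -4*(-1221/5) = 4884/5 ≈ 976.80)
(B + 1/52)*(44 - 13) = (4884/5 + 1/52)*(44 - 13) = (4884/5 + 1/52)*31 = (253973/260)*31 = 7873163/260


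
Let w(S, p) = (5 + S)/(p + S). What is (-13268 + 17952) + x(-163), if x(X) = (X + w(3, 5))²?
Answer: 30928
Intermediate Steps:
w(S, p) = (5 + S)/(S + p)
x(X) = (1 + X)² (x(X) = (X + (5 + 3)/(3 + 5))² = (X + 8/8)² = (X + (⅛)*8)² = (X + 1)² = (1 + X)²)
(-13268 + 17952) + x(-163) = (-13268 + 17952) + (1 - 163)² = 4684 + (-162)² = 4684 + 26244 = 30928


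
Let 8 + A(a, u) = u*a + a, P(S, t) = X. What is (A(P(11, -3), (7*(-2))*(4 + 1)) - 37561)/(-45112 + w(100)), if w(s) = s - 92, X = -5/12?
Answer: 150161/180416 ≈ 0.83230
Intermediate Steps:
X = -5/12 (X = -5*1/12 = -5/12 ≈ -0.41667)
w(s) = -92 + s
P(S, t) = -5/12
A(a, u) = -8 + a + a*u (A(a, u) = -8 + (u*a + a) = -8 + (a*u + a) = -8 + (a + a*u) = -8 + a + a*u)
(A(P(11, -3), (7*(-2))*(4 + 1)) - 37561)/(-45112 + w(100)) = ((-8 - 5/12 - 5*7*(-2)*(4 + 1)/12) - 37561)/(-45112 + (-92 + 100)) = ((-8 - 5/12 - (-35)*5/6) - 37561)/(-45112 + 8) = ((-8 - 5/12 - 5/12*(-70)) - 37561)/(-45104) = ((-8 - 5/12 + 175/6) - 37561)*(-1/45104) = (83/4 - 37561)*(-1/45104) = -150161/4*(-1/45104) = 150161/180416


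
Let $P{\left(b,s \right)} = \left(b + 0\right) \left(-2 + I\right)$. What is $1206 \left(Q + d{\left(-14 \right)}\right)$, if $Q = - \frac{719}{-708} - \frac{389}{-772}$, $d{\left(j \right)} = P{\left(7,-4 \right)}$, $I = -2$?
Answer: $- \frac{363650406}{11387} \approx -31936.0$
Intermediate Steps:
$P{\left(b,s \right)} = - 4 b$ ($P{\left(b,s \right)} = \left(b + 0\right) \left(-2 - 2\right) = b \left(-4\right) = - 4 b$)
$d{\left(j \right)} = -28$ ($d{\left(j \right)} = \left(-4\right) 7 = -28$)
$Q = \frac{51905}{34161}$ ($Q = \left(-719\right) \left(- \frac{1}{708}\right) - - \frac{389}{772} = \frac{719}{708} + \frac{389}{772} = \frac{51905}{34161} \approx 1.5194$)
$1206 \left(Q + d{\left(-14 \right)}\right) = 1206 \left(\frac{51905}{34161} - 28\right) = 1206 \left(- \frac{904603}{34161}\right) = - \frac{363650406}{11387}$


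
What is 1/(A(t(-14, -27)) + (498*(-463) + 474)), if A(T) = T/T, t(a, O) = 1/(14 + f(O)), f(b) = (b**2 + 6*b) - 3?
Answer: -1/230099 ≈ -4.3460e-6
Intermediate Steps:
f(b) = -3 + b**2 + 6*b
t(a, O) = 1/(11 + O**2 + 6*O) (t(a, O) = 1/(14 + (-3 + O**2 + 6*O)) = 1/(11 + O**2 + 6*O))
A(T) = 1
1/(A(t(-14, -27)) + (498*(-463) + 474)) = 1/(1 + (498*(-463) + 474)) = 1/(1 + (-230574 + 474)) = 1/(1 - 230100) = 1/(-230099) = -1/230099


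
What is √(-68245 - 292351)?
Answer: 2*I*√90149 ≈ 600.5*I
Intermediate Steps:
√(-68245 - 292351) = √(-360596) = 2*I*√90149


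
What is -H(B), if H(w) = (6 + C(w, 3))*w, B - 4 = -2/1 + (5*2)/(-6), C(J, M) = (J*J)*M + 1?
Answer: -22/9 ≈ -2.4444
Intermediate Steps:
C(J, M) = 1 + M*J² (C(J, M) = J²*M + 1 = M*J² + 1 = 1 + M*J²)
B = ⅓ (B = 4 + (-2/1 + (5*2)/(-6)) = 4 + (-2*1 + 10*(-⅙)) = 4 + (-2 - 5/3) = 4 - 11/3 = ⅓ ≈ 0.33333)
H(w) = w*(7 + 3*w²) (H(w) = (6 + (1 + 3*w²))*w = (7 + 3*w²)*w = w*(7 + 3*w²))
-H(B) = -(7 + 3*(⅓)²)/3 = -(7 + 3*(⅑))/3 = -(7 + ⅓)/3 = -22/(3*3) = -1*22/9 = -22/9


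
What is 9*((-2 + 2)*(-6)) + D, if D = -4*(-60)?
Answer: 240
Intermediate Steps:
D = 240
9*((-2 + 2)*(-6)) + D = 9*((-2 + 2)*(-6)) + 240 = 9*(0*(-6)) + 240 = 9*0 + 240 = 0 + 240 = 240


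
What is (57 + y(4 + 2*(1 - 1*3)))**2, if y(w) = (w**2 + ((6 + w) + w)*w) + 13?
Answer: 4900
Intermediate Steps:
y(w) = 13 + w**2 + w*(6 + 2*w) (y(w) = (w**2 + (6 + 2*w)*w) + 13 = (w**2 + w*(6 + 2*w)) + 13 = 13 + w**2 + w*(6 + 2*w))
(57 + y(4 + 2*(1 - 1*3)))**2 = (57 + (13 + 3*(4 + 2*(1 - 1*3))**2 + 6*(4 + 2*(1 - 1*3))))**2 = (57 + (13 + 3*(4 + 2*(1 - 3))**2 + 6*(4 + 2*(1 - 3))))**2 = (57 + (13 + 3*(4 + 2*(-2))**2 + 6*(4 + 2*(-2))))**2 = (57 + (13 + 3*(4 - 4)**2 + 6*(4 - 4)))**2 = (57 + (13 + 3*0**2 + 6*0))**2 = (57 + (13 + 3*0 + 0))**2 = (57 + (13 + 0 + 0))**2 = (57 + 13)**2 = 70**2 = 4900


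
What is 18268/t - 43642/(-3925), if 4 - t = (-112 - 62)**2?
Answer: 312357181/29704400 ≈ 10.516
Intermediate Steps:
t = -30272 (t = 4 - (-112 - 62)**2 = 4 - 1*(-174)**2 = 4 - 1*30276 = 4 - 30276 = -30272)
18268/t - 43642/(-3925) = 18268/(-30272) - 43642/(-3925) = 18268*(-1/30272) - 43642*(-1/3925) = -4567/7568 + 43642/3925 = 312357181/29704400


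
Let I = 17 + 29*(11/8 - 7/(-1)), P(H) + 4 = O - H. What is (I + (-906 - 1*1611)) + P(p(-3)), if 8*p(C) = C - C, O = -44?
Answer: -18441/8 ≈ -2305.1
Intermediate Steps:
p(C) = 0 (p(C) = (C - C)/8 = (⅛)*0 = 0)
P(H) = -48 - H (P(H) = -4 + (-44 - H) = -48 - H)
I = 2079/8 (I = 17 + 29*(11*(⅛) - 7*(-1)) = 17 + 29*(11/8 + 7) = 17 + 29*(67/8) = 17 + 1943/8 = 2079/8 ≈ 259.88)
(I + (-906 - 1*1611)) + P(p(-3)) = (2079/8 + (-906 - 1*1611)) + (-48 - 1*0) = (2079/8 + (-906 - 1611)) + (-48 + 0) = (2079/8 - 2517) - 48 = -18057/8 - 48 = -18441/8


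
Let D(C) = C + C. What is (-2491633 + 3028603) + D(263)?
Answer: 537496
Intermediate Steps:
D(C) = 2*C
(-2491633 + 3028603) + D(263) = (-2491633 + 3028603) + 2*263 = 536970 + 526 = 537496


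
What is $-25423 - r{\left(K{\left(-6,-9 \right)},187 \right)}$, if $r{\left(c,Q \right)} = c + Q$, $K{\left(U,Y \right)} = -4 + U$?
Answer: $-25600$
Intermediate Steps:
$r{\left(c,Q \right)} = Q + c$
$-25423 - r{\left(K{\left(-6,-9 \right)},187 \right)} = -25423 - \left(187 - 10\right) = -25423 - 177 = -25600$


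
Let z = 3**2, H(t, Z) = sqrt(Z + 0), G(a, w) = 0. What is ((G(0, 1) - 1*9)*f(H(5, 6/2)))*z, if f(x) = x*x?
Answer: -243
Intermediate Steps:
H(t, Z) = sqrt(Z)
z = 9
f(x) = x**2
((G(0, 1) - 1*9)*f(H(5, 6/2)))*z = ((0 - 1*9)*(sqrt(6/2))**2)*9 = ((0 - 9)*(sqrt(6*(1/2)))**2)*9 = -9*(sqrt(3))**2*9 = -9*3*9 = -27*9 = -243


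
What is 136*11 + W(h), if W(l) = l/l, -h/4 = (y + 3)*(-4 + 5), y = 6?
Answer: 1497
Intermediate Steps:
h = -36 (h = -4*(6 + 3)*(-4 + 5) = -36 ≈ -36.000)
W(l) = 1
136*11 + W(h) = 136*11 + 1 = 1496 + 1 = 1497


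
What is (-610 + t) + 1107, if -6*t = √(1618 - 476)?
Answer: 497 - √1142/6 ≈ 491.37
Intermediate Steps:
t = -√1142/6 (t = -√(1618 - 476)/6 = -√1142/6 ≈ -5.6322)
(-610 + t) + 1107 = (-610 - √1142/6) + 1107 = 497 - √1142/6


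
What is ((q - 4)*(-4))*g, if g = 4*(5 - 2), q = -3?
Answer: 336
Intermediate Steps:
g = 12 (g = 4*3 = 12)
((q - 4)*(-4))*g = ((-3 - 4)*(-4))*12 = -7*(-4)*12 = 28*12 = 336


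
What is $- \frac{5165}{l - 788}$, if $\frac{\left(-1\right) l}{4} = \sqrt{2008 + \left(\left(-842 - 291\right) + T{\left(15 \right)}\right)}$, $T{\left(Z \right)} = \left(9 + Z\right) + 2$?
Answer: $\frac{1017505}{151632} - \frac{5165 \sqrt{901}}{151632} \approx 5.6879$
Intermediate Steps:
$T{\left(Z \right)} = 11 + Z$
$l = - 4 \sqrt{901}$ ($l = - 4 \sqrt{2008 + \left(\left(-842 - 291\right) + \left(11 + 15\right)\right)} = - 4 \sqrt{2008 + \left(-1133 + 26\right)} = - 4 \sqrt{2008 - 1107} = - 4 \sqrt{901} \approx -120.07$)
$- \frac{5165}{l - 788} = - \frac{5165}{- 4 \sqrt{901} - 788} = - \frac{5165}{-788 - 4 \sqrt{901}}$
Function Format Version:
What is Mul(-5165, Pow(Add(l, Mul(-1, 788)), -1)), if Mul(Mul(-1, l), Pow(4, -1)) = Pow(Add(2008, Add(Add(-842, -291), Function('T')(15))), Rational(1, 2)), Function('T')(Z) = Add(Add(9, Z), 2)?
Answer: Add(Rational(1017505, 151632), Mul(Rational(-5165, 151632), Pow(901, Rational(1, 2)))) ≈ 5.6879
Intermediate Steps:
Function('T')(Z) = Add(11, Z)
l = Mul(-4, Pow(901, Rational(1, 2))) (l = Mul(-4, Pow(Add(2008, Add(Add(-842, -291), Add(11, 15))), Rational(1, 2))) = Mul(-4, Pow(Add(2008, Add(-1133, 26)), Rational(1, 2))) = Mul(-4, Pow(Add(2008, -1107), Rational(1, 2))) = Mul(-4, Pow(901, Rational(1, 2))) ≈ -120.07)
Mul(-5165, Pow(Add(l, Mul(-1, 788)), -1)) = Mul(-5165, Pow(Add(Mul(-4, Pow(901, Rational(1, 2))), Mul(-1, 788)), -1)) = Mul(-5165, Pow(Add(Mul(-4, Pow(901, Rational(1, 2))), -788), -1)) = Mul(-5165, Pow(Add(-788, Mul(-4, Pow(901, Rational(1, 2)))), -1))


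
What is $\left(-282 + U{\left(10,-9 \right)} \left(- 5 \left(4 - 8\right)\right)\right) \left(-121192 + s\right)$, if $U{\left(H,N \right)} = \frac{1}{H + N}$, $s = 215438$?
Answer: $-24692452$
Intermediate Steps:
$\left(-282 + U{\left(10,-9 \right)} \left(- 5 \left(4 - 8\right)\right)\right) \left(-121192 + s\right) = \left(-282 + \frac{\left(-5\right) \left(4 - 8\right)}{10 - 9}\right) \left(-121192 + 215438\right) = \left(-282 + \frac{\left(-5\right) \left(-4\right)}{1}\right) 94246 = \left(-282 + 1 \cdot 20\right) 94246 = \left(-282 + 20\right) 94246 = \left(-262\right) 94246 = -24692452$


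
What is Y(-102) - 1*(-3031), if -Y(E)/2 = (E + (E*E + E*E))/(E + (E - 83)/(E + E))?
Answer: 70956361/20623 ≈ 3440.6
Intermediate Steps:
Y(E) = -2*(E + 2*E²)/(E + (-83 + E)/(2*E)) (Y(E) = -2*(E + (E*E + E*E))/(E + (E - 83)/(E + E)) = -2*(E + (E² + E²))/(E + (-83 + E)/((2*E))) = -2*(E + 2*E²)/(E + (-83 + E)*(1/(2*E))) = -2*(E + 2*E²)/(E + (-83 + E)/(2*E)))
Y(-102) - 1*(-3031) = (-102)²*(-4 - 8*(-102))/(-83 - 102 + 2*(-102)²) - 1*(-3031) = 10404*(-4 + 816)/(-83 - 102 + 2*10404) + 3031 = 10404*812/(-83 - 102 + 20808) + 3031 = 10404*812/20623 + 3031 = 10404*(1/20623)*812 + 3031 = 8448048/20623 + 3031 = 70956361/20623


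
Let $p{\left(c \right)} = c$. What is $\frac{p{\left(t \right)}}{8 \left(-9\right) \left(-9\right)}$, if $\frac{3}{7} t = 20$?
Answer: $\frac{35}{486} \approx 0.072016$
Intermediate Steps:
$t = \frac{140}{3}$ ($t = \frac{7}{3} \cdot 20 = \frac{140}{3} \approx 46.667$)
$\frac{p{\left(t \right)}}{8 \left(-9\right) \left(-9\right)} = \frac{140}{3 \cdot 8 \left(-9\right) \left(-9\right)} = \frac{140}{3 \left(\left(-72\right) \left(-9\right)\right)} = \frac{140}{3 \cdot 648} = \frac{140}{3} \cdot \frac{1}{648} = \frac{35}{486}$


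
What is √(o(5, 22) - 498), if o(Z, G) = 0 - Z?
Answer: I*√503 ≈ 22.428*I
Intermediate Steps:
o(Z, G) = -Z
√(o(5, 22) - 498) = √(-1*5 - 498) = √(-5 - 498) = √(-503) = I*√503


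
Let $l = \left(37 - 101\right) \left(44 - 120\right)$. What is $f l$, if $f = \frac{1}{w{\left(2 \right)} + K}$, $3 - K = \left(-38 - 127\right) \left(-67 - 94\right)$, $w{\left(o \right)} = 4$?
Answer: $- \frac{2432}{13279} \approx -0.18315$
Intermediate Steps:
$K = -26562$ ($K = 3 - \left(-38 - 127\right) \left(-67 - 94\right) = 3 - \left(-165\right) \left(-161\right) = 3 - 26565 = -26562$)
$l = 4864$ ($l = \left(-64\right) \left(-76\right) = 4864$)
$f = - \frac{1}{26558}$ ($f = \frac{1}{4 - 26562} = \frac{1}{-26558} = - \frac{1}{26558} \approx -3.7653 \cdot 10^{-5}$)
$f l = \left(- \frac{1}{26558}\right) 4864 = - \frac{2432}{13279}$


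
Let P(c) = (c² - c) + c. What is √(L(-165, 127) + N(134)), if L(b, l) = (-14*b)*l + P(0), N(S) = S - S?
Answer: √293370 ≈ 541.64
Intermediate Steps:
N(S) = 0
P(c) = c²
L(b, l) = -14*b*l (L(b, l) = (-14*b)*l + 0² = -14*b*l + 0 = -14*b*l)
√(L(-165, 127) + N(134)) = √(-14*(-165)*127 + 0) = √(293370 + 0) = √293370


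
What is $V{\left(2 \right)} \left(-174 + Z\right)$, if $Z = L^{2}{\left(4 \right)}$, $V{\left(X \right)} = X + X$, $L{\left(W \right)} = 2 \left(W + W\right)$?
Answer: $328$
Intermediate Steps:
$L{\left(W \right)} = 4 W$ ($L{\left(W \right)} = 2 \cdot 2 W = 4 W$)
$V{\left(X \right)} = 2 X$
$Z = 256$ ($Z = \left(4 \cdot 4\right)^{2} = 16^{2} = 256$)
$V{\left(2 \right)} \left(-174 + Z\right) = 2 \cdot 2 \left(-174 + 256\right) = 4 \cdot 82 = 328$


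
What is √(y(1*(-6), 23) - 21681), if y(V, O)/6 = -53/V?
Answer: 2*I*√5407 ≈ 147.06*I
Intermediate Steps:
y(V, O) = -318/V (y(V, O) = 6*(-53/V) = -318/V)
√(y(1*(-6), 23) - 21681) = √(-318/(1*(-6)) - 21681) = √(-318/(-6) - 21681) = √(-318*(-⅙) - 21681) = √(53 - 21681) = √(-21628) = 2*I*√5407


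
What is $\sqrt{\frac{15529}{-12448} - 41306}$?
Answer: $\frac{9 i \sqrt{4938788346}}{3112} \approx 203.24 i$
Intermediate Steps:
$\sqrt{\frac{15529}{-12448} - 41306} = \sqrt{15529 \left(- \frac{1}{12448}\right) - 41306} = \sqrt{- \frac{15529}{12448} - 41306} = \sqrt{- \frac{514192617}{12448}} = \frac{9 i \sqrt{4938788346}}{3112}$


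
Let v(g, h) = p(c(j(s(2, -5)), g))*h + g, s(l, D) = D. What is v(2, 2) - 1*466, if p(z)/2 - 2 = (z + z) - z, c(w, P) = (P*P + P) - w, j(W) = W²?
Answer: -532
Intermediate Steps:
c(w, P) = P + P² - w (c(w, P) = (P² + P) - w = (P + P²) - w = P + P² - w)
p(z) = 4 + 2*z (p(z) = 4 + 2*((z + z) - z) = 4 + 2*(2*z - z) = 4 + 2*z)
v(g, h) = g + h*(-46 + 2*g + 2*g²) (v(g, h) = (4 + 2*(g + g² - 1*(-5)²))*h + g = (4 + 2*(g + g² - 1*25))*h + g = (4 + 2*(g + g² - 25))*h + g = (4 + 2*(-25 + g + g²))*h + g = (4 + (-50 + 2*g + 2*g²))*h + g = (-46 + 2*g + 2*g²)*h + g = h*(-46 + 2*g + 2*g²) + g = g + h*(-46 + 2*g + 2*g²))
v(2, 2) - 1*466 = (2 + 2*2*(-23 + 2 + 2²)) - 1*466 = (2 + 2*2*(-23 + 2 + 4)) - 466 = (2 + 2*2*(-17)) - 466 = (2 - 68) - 466 = -66 - 466 = -532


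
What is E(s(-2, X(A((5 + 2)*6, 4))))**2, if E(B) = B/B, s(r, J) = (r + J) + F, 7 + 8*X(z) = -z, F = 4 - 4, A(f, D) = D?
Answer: 1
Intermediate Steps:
F = 0
X(z) = -7/8 - z/8 (X(z) = -7/8 + (-z)/8 = -7/8 - z/8)
s(r, J) = J + r (s(r, J) = (r + J) + 0 = (J + r) + 0 = J + r)
E(B) = 1
E(s(-2, X(A((5 + 2)*6, 4))))**2 = 1**2 = 1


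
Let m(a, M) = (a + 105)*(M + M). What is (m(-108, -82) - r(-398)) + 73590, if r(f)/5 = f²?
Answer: -717938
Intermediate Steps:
m(a, M) = 2*M*(105 + a) (m(a, M) = (105 + a)*(2*M) = 2*M*(105 + a))
r(f) = 5*f²
(m(-108, -82) - r(-398)) + 73590 = (2*(-82)*(105 - 108) - 5*(-398)²) + 73590 = (2*(-82)*(-3) - 5*158404) + 73590 = (492 - 1*792020) + 73590 = (492 - 792020) + 73590 = -791528 + 73590 = -717938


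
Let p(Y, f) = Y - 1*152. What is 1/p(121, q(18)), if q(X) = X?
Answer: -1/31 ≈ -0.032258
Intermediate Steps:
p(Y, f) = -152 + Y (p(Y, f) = Y - 152 = -152 + Y)
1/p(121, q(18)) = 1/(-152 + 121) = 1/(-31) = -1/31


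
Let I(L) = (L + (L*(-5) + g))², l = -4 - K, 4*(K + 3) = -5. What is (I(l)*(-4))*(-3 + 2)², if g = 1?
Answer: 0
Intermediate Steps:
K = -17/4 (K = -3 + (¼)*(-5) = -3 - 5/4 = -17/4 ≈ -4.2500)
l = ¼ (l = -4 - 1*(-17/4) = -4 + 17/4 = ¼ ≈ 0.25000)
I(L) = (1 - 4*L)² (I(L) = (L + (L*(-5) + 1))² = (L + (-5*L + 1))² = (L + (1 - 5*L))² = (1 - 4*L)²)
(I(l)*(-4))*(-3 + 2)² = ((-1 + 4*(¼))²*(-4))*(-3 + 2)² = ((-1 + 1)²*(-4))*(-1)² = (0²*(-4))*1 = (0*(-4))*1 = 0*1 = 0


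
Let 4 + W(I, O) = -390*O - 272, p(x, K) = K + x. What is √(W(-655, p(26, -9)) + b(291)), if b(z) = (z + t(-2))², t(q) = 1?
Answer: √78358 ≈ 279.92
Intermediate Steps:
b(z) = (1 + z)² (b(z) = (z + 1)² = (1 + z)²)
W(I, O) = -276 - 390*O (W(I, O) = -4 + (-390*O - 272) = -4 + (-272 - 390*O) = -276 - 390*O)
√(W(-655, p(26, -9)) + b(291)) = √((-276 - 390*(-9 + 26)) + (1 + 291)²) = √((-276 - 390*17) + 292²) = √((-276 - 6630) + 85264) = √(-6906 + 85264) = √78358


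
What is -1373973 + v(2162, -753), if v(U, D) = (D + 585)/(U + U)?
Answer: -1485264855/1081 ≈ -1.3740e+6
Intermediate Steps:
v(U, D) = (585 + D)/(2*U) (v(U, D) = (585 + D)/((2*U)) = (585 + D)*(1/(2*U)) = (585 + D)/(2*U))
-1373973 + v(2162, -753) = -1373973 + (½)*(585 - 753)/2162 = -1373973 + (½)*(1/2162)*(-168) = -1373973 - 42/1081 = -1485264855/1081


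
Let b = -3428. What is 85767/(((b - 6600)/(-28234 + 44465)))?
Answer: -60525399/436 ≈ -1.3882e+5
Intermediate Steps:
85767/(((b - 6600)/(-28234 + 44465))) = 85767/(((-3428 - 6600)/(-28234 + 44465))) = 85767/((-10028/16231)) = 85767/((-10028*1/16231)) = 85767/(-10028/16231) = 85767*(-16231/10028) = -60525399/436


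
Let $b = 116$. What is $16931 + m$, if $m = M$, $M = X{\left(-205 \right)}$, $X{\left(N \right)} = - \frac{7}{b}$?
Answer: $\frac{1963989}{116} \approx 16931.0$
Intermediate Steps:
$X{\left(N \right)} = - \frac{7}{116}$
$M = - \frac{7}{116} \approx -0.060345$
$m = - \frac{7}{116} \approx -0.060345$
$16931 + m = 16931 - \frac{7}{116} = \frac{1963989}{116}$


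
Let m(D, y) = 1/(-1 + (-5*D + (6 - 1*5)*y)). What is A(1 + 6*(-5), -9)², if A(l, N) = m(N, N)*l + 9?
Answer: 81796/1225 ≈ 66.772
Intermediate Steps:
m(D, y) = 1/(-1 + y - 5*D) (m(D, y) = 1/(-1 + (-5*D + (6 - 5)*y)) = 1/(-1 + (-5*D + 1*y)) = 1/(-1 + (-5*D + y)) = 1/(-1 + (y - 5*D)) = 1/(-1 + y - 5*D))
A(l, N) = 9 + l/(-1 - 4*N) (A(l, N) = l/(-1 + N - 5*N) + 9 = l/(-1 - 4*N) + 9 = 9 + l/(-1 - 4*N))
A(1 + 6*(-5), -9)² = ((9 - (1 + 6*(-5)) + 36*(-9))/(1 + 4*(-9)))² = ((9 - (1 - 30) - 324)/(1 - 36))² = ((9 - 1*(-29) - 324)/(-35))² = (-(9 + 29 - 324)/35)² = (-1/35*(-286))² = (286/35)² = 81796/1225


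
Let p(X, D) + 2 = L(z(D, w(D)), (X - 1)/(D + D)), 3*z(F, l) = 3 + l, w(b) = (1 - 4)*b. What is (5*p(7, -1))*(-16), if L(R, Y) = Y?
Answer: 400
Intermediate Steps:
w(b) = -3*b
z(F, l) = 1 + l/3 (z(F, l) = (3 + l)/3 = 1 + l/3)
p(X, D) = -2 + (-1 + X)/(2*D) (p(X, D) = -2 + (X - 1)/(D + D) = -2 + (-1 + X)/((2*D)) = -2 + (-1 + X)*(1/(2*D)) = -2 + (-1 + X)/(2*D))
(5*p(7, -1))*(-16) = (5*((½)*(-1 + 7 - 4*(-1))/(-1)))*(-16) = (5*((½)*(-1)*(-1 + 7 + 4)))*(-16) = (5*((½)*(-1)*10))*(-16) = (5*(-5))*(-16) = -25*(-16) = 400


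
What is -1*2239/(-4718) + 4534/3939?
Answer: 30210833/18584202 ≈ 1.6256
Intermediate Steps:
-1*2239/(-4718) + 4534/3939 = -2239*(-1/4718) + 4534*(1/3939) = 2239/4718 + 4534/3939 = 30210833/18584202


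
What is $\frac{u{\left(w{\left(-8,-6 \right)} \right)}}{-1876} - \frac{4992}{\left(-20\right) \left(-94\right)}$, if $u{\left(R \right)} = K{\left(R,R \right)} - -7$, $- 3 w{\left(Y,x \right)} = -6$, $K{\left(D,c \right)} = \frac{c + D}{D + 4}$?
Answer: $- \frac{3517277}{1322580} \approx -2.6594$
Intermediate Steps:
$K{\left(D,c \right)} = \frac{D + c}{4 + D}$
$w{\left(Y,x \right)} = 2$ ($w{\left(Y,x \right)} = \left(- \frac{1}{3}\right) \left(-6\right) = 2$)
$u{\left(R \right)} = 7 + \frac{2 R}{4 + R}$ ($u{\left(R \right)} = \frac{R + R}{4 + R} - -7 = \frac{2 R}{4 + R} + 7 = 7 + \frac{2 R}{4 + R}$)
$\frac{u{\left(w{\left(-8,-6 \right)} \right)}}{-1876} - \frac{4992}{\left(-20\right) \left(-94\right)} = \frac{\frac{1}{4 + 2} \left(28 + 9 \cdot 2\right)}{-1876} - \frac{4992}{\left(-20\right) \left(-94\right)} = \frac{28 + 18}{6} \left(- \frac{1}{1876}\right) - \frac{4992}{1880} = \frac{1}{6} \cdot 46 \left(- \frac{1}{1876}\right) - \frac{624}{235} = \frac{23}{3} \left(- \frac{1}{1876}\right) - \frac{624}{235} = - \frac{23}{5628} - \frac{624}{235} = - \frac{3517277}{1322580}$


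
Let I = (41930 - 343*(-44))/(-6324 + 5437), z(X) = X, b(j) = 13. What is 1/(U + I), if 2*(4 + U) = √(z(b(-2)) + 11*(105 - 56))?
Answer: -8954265/593358463 - 786769*√138/3560150778 ≈ -0.017687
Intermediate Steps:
I = -57022/887 (I = (41930 + 15092)/(-887) = 57022*(-1/887) = -57022/887 ≈ -64.286)
U = -4 + √138 (U = -4 + √(13 + 11*(105 - 56))/2 = -4 + √(13 + 11*49)/2 = -4 + √(13 + 539)/2 = -4 + √552/2 = -4 + (2*√138)/2 = -4 + √138 ≈ 7.7473)
1/(U + I) = 1/((-4 + √138) - 57022/887) = 1/(-60570/887 + √138)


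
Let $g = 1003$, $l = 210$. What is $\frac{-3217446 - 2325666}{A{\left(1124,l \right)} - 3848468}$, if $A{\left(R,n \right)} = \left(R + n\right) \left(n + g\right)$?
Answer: $\frac{923852}{371721} \approx 2.4853$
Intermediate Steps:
$A{\left(R,n \right)} = \left(1003 + n\right) \left(R + n\right)$ ($A{\left(R,n \right)} = \left(R + n\right) \left(n + 1003\right) = \left(R + n\right) \left(1003 + n\right) = \left(1003 + n\right) \left(R + n\right)$)
$\frac{-3217446 - 2325666}{A{\left(1124,l \right)} - 3848468} = \frac{-3217446 - 2325666}{\left(210^{2} + 1003 \cdot 1124 + 1003 \cdot 210 + 1124 \cdot 210\right) - 3848468} = - \frac{5543112}{\left(44100 + 1127372 + 210630 + 236040\right) - 3848468} = - \frac{5543112}{1618142 - 3848468} = - \frac{5543112}{-2230326} = \left(-5543112\right) \left(- \frac{1}{2230326}\right) = \frac{923852}{371721}$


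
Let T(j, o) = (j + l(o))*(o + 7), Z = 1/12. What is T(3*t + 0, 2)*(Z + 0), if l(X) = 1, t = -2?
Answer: -15/4 ≈ -3.7500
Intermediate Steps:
Z = 1/12 ≈ 0.083333
T(j, o) = (1 + j)*(7 + o) (T(j, o) = (j + 1)*(o + 7) = (1 + j)*(7 + o))
T(3*t + 0, 2)*(Z + 0) = (7 + 2 + 7*(3*(-2) + 0) + (3*(-2) + 0)*2)*(1/12 + 0) = (7 + 2 + 7*(-6 + 0) + (-6 + 0)*2)*(1/12) = (7 + 2 + 7*(-6) - 6*2)*(1/12) = (7 + 2 - 42 - 12)*(1/12) = -45*1/12 = -15/4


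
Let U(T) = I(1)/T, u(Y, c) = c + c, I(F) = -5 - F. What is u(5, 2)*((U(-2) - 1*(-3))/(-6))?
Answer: -4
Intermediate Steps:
u(Y, c) = 2*c
U(T) = -6/T (U(T) = (-5 - 1*1)/T = (-5 - 1)/T = -6/T)
u(5, 2)*((U(-2) - 1*(-3))/(-6)) = (2*2)*((-6/(-2) - 1*(-3))/(-6)) = 4*((-6*(-½) + 3)*(-⅙)) = 4*((3 + 3)*(-⅙)) = 4*(6*(-⅙)) = 4*(-1) = -4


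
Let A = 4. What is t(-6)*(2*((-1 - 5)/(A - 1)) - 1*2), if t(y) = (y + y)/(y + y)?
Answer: -6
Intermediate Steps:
t(y) = 1 (t(y) = (2*y)/((2*y)) = (2*y)*(1/(2*y)) = 1)
t(-6)*(2*((-1 - 5)/(A - 1)) - 1*2) = 1*(2*((-1 - 5)/(4 - 1)) - 1*2) = 1*(2*(-6/3) - 2) = 1*(2*(-6*⅓) - 2) = 1*(2*(-2) - 2) = 1*(-4 - 2) = 1*(-6) = -6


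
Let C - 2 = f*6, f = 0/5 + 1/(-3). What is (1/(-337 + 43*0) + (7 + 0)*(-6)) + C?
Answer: -14155/337 ≈ -42.003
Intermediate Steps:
f = -1/3 (f = 0*(1/5) + 1*(-1/3) = 0 - 1/3 = -1/3 ≈ -0.33333)
C = 0 (C = 2 - 1/3*6 = 2 - 2 = 0)
(1/(-337 + 43*0) + (7 + 0)*(-6)) + C = (1/(-337 + 43*0) + (7 + 0)*(-6)) + 0 = (1/(-337 + 0) + 7*(-6)) + 0 = (1/(-337) - 42) + 0 = (-1/337 - 42) + 0 = -14155/337 + 0 = -14155/337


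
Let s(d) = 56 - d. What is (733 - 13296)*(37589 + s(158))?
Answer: -470949181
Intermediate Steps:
(733 - 13296)*(37589 + s(158)) = (733 - 13296)*(37589 + (56 - 1*158)) = -12563*(37589 + (56 - 158)) = -12563*(37589 - 102) = -12563*37487 = -470949181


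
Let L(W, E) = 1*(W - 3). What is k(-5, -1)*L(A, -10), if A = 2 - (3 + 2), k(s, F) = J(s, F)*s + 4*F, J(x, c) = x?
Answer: -126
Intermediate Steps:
k(s, F) = s² + 4*F (k(s, F) = s*s + 4*F = s² + 4*F)
A = -3 (A = 2 - 1*5 = 2 - 5 = -3)
L(W, E) = -3 + W (L(W, E) = 1*(-3 + W) = -3 + W)
k(-5, -1)*L(A, -10) = ((-5)² + 4*(-1))*(-3 - 3) = (25 - 4)*(-6) = 21*(-6) = -126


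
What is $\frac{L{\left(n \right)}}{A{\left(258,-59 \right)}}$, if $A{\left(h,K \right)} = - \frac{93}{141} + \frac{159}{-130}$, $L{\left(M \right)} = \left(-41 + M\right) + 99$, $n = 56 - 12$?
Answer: $- \frac{623220}{11503} \approx -54.179$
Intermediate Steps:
$n = 44$
$L{\left(M \right)} = 58 + M$
$A{\left(h,K \right)} = - \frac{11503}{6110}$ ($A{\left(h,K \right)} = \left(-93\right) \frac{1}{141} + 159 \left(- \frac{1}{130}\right) = - \frac{31}{47} - \frac{159}{130} = - \frac{11503}{6110}$)
$\frac{L{\left(n \right)}}{A{\left(258,-59 \right)}} = \frac{58 + 44}{- \frac{11503}{6110}} = 102 \left(- \frac{6110}{11503}\right) = - \frac{623220}{11503}$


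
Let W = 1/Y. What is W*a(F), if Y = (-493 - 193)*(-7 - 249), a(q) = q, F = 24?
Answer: 3/21952 ≈ 0.00013666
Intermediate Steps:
Y = 175616 (Y = -686*(-256) = 175616)
W = 1/175616 ≈ 5.6942e-6
W*a(F) = (1/175616)*24 = 3/21952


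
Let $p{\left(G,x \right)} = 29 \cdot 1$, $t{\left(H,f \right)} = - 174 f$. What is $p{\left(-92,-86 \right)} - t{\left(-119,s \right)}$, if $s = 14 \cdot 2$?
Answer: $4901$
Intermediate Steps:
$s = 28$
$p{\left(G,x \right)} = 29$
$p{\left(-92,-86 \right)} - t{\left(-119,s \right)} = 29 - \left(-174\right) 28 = 29 - -4872 = 29 + 4872 = 4901$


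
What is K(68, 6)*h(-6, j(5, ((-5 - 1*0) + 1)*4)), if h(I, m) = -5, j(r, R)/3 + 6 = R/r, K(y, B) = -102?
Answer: 510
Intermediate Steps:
j(r, R) = -18 + 3*R/r (j(r, R) = -18 + 3*(R/r) = -18 + 3*R/r)
K(68, 6)*h(-6, j(5, ((-5 - 1*0) + 1)*4)) = -102*(-5) = 510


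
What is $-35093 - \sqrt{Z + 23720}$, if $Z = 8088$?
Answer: $-35093 - 8 \sqrt{497} \approx -35271.0$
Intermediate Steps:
$-35093 - \sqrt{Z + 23720} = -35093 - \sqrt{8088 + 23720} = -35093 - \sqrt{31808} = -35093 - 8 \sqrt{497}$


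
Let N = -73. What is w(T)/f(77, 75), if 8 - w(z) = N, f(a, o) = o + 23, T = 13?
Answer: 81/98 ≈ 0.82653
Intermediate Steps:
f(a, o) = 23 + o
w(z) = 81 (w(z) = 8 - 1*(-73) = 8 + 73 = 81)
w(T)/f(77, 75) = 81/(23 + 75) = 81/98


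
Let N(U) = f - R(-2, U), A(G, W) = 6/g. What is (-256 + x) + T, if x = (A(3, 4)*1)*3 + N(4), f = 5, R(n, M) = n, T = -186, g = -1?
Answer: -453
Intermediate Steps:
A(G, W) = -6 (A(G, W) = 6/(-1) = 6*(-1) = -6)
N(U) = 7 (N(U) = 5 - 1*(-2) = 5 + 2 = 7)
x = -11 (x = -6*1*3 + 7 = -6*3 + 7 = -18 + 7 = -11)
(-256 + x) + T = (-256 - 11) - 186 = -267 - 186 = -453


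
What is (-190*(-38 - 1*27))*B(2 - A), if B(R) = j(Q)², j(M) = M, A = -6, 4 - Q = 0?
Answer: 197600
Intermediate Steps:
Q = 4 (Q = 4 - 1*0 = 4 + 0 = 4)
B(R) = 16 (B(R) = 4² = 16)
(-190*(-38 - 1*27))*B(2 - A) = -190*(-38 - 1*27)*16 = -190*(-38 - 27)*16 = -190*(-65)*16 = 12350*16 = 197600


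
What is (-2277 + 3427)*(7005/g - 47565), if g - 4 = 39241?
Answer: -429336726600/7849 ≈ -5.4700e+7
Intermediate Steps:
g = 39245 (g = 4 + 39241 = 39245)
(-2277 + 3427)*(7005/g - 47565) = (-2277 + 3427)*(7005/39245 - 47565) = 1150*(7005*(1/39245) - 47565) = 1150*(1401/7849 - 47565) = 1150*(-373336284/7849) = -429336726600/7849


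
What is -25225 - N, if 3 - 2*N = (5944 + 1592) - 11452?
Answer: -54369/2 ≈ -27185.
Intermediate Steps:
N = 3919/2 (N = 3/2 - ((5944 + 1592) - 11452)/2 = 3/2 - (7536 - 11452)/2 = 3/2 - 1/2*(-3916) = 3/2 + 1958 = 3919/2 ≈ 1959.5)
-25225 - N = -25225 - 1*3919/2 = -25225 - 3919/2 = -54369/2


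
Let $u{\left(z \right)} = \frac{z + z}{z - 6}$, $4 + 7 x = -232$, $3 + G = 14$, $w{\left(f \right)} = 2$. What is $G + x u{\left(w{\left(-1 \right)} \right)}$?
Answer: $\frac{313}{7} \approx 44.714$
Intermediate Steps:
$G = 11$ ($G = -3 + 14 = 11$)
$x = - \frac{236}{7}$ ($x = - \frac{4}{7} + \frac{1}{7} \left(-232\right) = - \frac{4}{7} - \frac{232}{7} = - \frac{236}{7} \approx -33.714$)
$u{\left(z \right)} = \frac{2 z}{-6 + z}$
$G + x u{\left(w{\left(-1 \right)} \right)} = 11 - \frac{236 \cdot 2 \cdot 2 \frac{1}{-6 + 2}}{7} = 11 - \frac{236 \cdot 2 \cdot 2 \frac{1}{-4}}{7} = 11 - \frac{236 \cdot 2 \cdot 2 \left(- \frac{1}{4}\right)}{7} = 11 - - \frac{236}{7} = 11 + \frac{236}{7} = \frac{313}{7}$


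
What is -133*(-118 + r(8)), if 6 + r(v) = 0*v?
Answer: 16492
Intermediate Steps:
r(v) = -6 (r(v) = -6 + 0*v = -6 + 0 = -6)
-133*(-118 + r(8)) = -133*(-118 - 6) = -133*(-124) = 16492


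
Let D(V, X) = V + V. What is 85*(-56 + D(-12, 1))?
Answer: -6800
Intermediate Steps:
D(V, X) = 2*V
85*(-56 + D(-12, 1)) = 85*(-56 + 2*(-12)) = 85*(-56 - 24) = 85*(-80) = -6800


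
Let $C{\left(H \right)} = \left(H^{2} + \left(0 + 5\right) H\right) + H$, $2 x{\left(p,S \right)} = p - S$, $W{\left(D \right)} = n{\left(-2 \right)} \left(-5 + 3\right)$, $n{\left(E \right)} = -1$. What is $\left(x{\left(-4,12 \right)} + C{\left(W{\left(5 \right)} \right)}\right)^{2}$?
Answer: $64$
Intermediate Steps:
$W{\left(D \right)} = 2$ ($W{\left(D \right)} = - (-5 + 3) = \left(-1\right) \left(-2\right) = 2$)
$x{\left(p,S \right)} = \frac{p}{2} - \frac{S}{2}$ ($x{\left(p,S \right)} = \frac{p - S}{2} = \frac{p}{2} - \frac{S}{2}$)
$C{\left(H \right)} = H^{2} + 6 H$ ($C{\left(H \right)} = \left(H^{2} + 5 H\right) + H = H^{2} + 6 H$)
$\left(x{\left(-4,12 \right)} + C{\left(W{\left(5 \right)} \right)}\right)^{2} = \left(\left(\frac{1}{2} \left(-4\right) - 6\right) + 2 \left(6 + 2\right)\right)^{2} = \left(\left(-2 - 6\right) + 2 \cdot 8\right)^{2} = \left(-8 + 16\right)^{2} = 8^{2} = 64$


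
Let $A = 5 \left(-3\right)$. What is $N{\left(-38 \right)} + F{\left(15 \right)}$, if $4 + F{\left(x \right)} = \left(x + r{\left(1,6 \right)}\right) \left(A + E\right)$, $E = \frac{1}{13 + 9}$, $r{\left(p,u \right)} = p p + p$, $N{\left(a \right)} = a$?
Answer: $- \frac{6517}{22} \approx -296.23$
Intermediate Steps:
$A = -15$
$r{\left(p,u \right)} = p + p^{2}$ ($r{\left(p,u \right)} = p^{2} + p = p + p^{2}$)
$E = \frac{1}{22} \approx 0.045455$
$F{\left(x \right)} = - \frac{373}{11} - \frac{329 x}{22}$ ($F{\left(x \right)} = -4 + \left(x + 1 \left(1 + 1\right)\right) \left(-15 + \frac{1}{22}\right) = -4 + \left(x + 1 \cdot 2\right) \left(- \frac{329}{22}\right) = -4 + \left(x + 2\right) \left(- \frac{329}{22}\right) = -4 + \left(2 + x\right) \left(- \frac{329}{22}\right) = -4 - \left(\frac{329}{11} + \frac{329 x}{22}\right) = - \frac{373}{11} - \frac{329 x}{22}$)
$N{\left(-38 \right)} + F{\left(15 \right)} = -38 - \frac{5681}{22} = - \frac{6517}{22}$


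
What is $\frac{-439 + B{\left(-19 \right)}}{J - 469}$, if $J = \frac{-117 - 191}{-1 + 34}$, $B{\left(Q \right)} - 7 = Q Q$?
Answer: $\frac{213}{1435} \approx 0.14843$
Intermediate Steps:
$B{\left(Q \right)} = 7 + Q^{2}$ ($B{\left(Q \right)} = 7 + Q Q = 7 + Q^{2}$)
$J = - \frac{28}{3}$ ($J = - \frac{308}{33} = \left(-308\right) \frac{1}{33} = - \frac{28}{3} \approx -9.3333$)
$\frac{-439 + B{\left(-19 \right)}}{J - 469} = \frac{-439 + \left(7 + \left(-19\right)^{2}\right)}{- \frac{28}{3} - 469} = \frac{-439 + \left(7 + 361\right)}{- \frac{1435}{3}} = \left(-439 + 368\right) \left(- \frac{3}{1435}\right) = \left(-71\right) \left(- \frac{3}{1435}\right) = \frac{213}{1435}$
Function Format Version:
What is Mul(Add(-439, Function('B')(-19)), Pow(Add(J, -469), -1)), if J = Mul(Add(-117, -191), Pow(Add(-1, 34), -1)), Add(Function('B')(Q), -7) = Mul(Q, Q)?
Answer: Rational(213, 1435) ≈ 0.14843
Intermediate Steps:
Function('B')(Q) = Add(7, Pow(Q, 2)) (Function('B')(Q) = Add(7, Mul(Q, Q)) = Add(7, Pow(Q, 2)))
J = Rational(-28, 3) (J = Mul(-308, Pow(33, -1)) = Mul(-308, Rational(1, 33)) = Rational(-28, 3) ≈ -9.3333)
Mul(Add(-439, Function('B')(-19)), Pow(Add(J, -469), -1)) = Mul(Add(-439, Add(7, Pow(-19, 2))), Pow(Add(Rational(-28, 3), -469), -1)) = Mul(Add(-439, Add(7, 361)), Pow(Rational(-1435, 3), -1)) = Mul(Add(-439, 368), Rational(-3, 1435)) = Mul(-71, Rational(-3, 1435)) = Rational(213, 1435)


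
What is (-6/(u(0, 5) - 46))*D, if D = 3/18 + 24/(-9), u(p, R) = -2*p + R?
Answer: -15/41 ≈ -0.36585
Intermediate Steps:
u(p, R) = R - 2*p
D = -5/2 (D = 3*(1/18) + 24*(-⅑) = ⅙ - 8/3 = -5/2 ≈ -2.5000)
(-6/(u(0, 5) - 46))*D = (-6/((5 - 2*0) - 46))*(-5/2) = (-6/((5 + 0) - 46))*(-5/2) = (-6/(5 - 46))*(-5/2) = (-6/(-41))*(-5/2) = -1/41*(-6)*(-5/2) = (6/41)*(-5/2) = -15/41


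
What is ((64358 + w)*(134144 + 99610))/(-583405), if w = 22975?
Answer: -20414438082/583405 ≈ -34992.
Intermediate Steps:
((64358 + w)*(134144 + 99610))/(-583405) = ((64358 + 22975)*(134144 + 99610))/(-583405) = (87333*233754)*(-1/583405) = 20414438082*(-1/583405) = -20414438082/583405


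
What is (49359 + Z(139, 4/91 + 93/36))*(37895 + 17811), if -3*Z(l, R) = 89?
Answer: 8243819528/3 ≈ 2.7479e+9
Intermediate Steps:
Z(l, R) = -89/3 (Z(l, R) = -⅓*89 = -89/3)
(49359 + Z(139, 4/91 + 93/36))*(37895 + 17811) = (49359 - 89/3)*(37895 + 17811) = (147988/3)*55706 = 8243819528/3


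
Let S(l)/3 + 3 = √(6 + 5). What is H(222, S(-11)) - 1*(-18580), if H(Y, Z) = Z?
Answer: 18571 + 3*√11 ≈ 18581.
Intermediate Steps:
S(l) = -9 + 3*√11 (S(l) = -9 + 3*√(6 + 5) = -9 + 3*√11)
H(222, S(-11)) - 1*(-18580) = (-9 + 3*√11) - 1*(-18580) = (-9 + 3*√11) + 18580 = 18571 + 3*√11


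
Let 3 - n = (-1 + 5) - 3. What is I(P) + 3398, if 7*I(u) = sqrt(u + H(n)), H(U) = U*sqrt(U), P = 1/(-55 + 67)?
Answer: 3398 + sqrt(3 + 72*sqrt(2))/42 ≈ 3398.2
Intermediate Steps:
P = 1/12 ≈ 0.083333
n = 2 (n = 3 - ((-1 + 5) - 3) = 3 - (4 - 3) = 3 - 1*1 = 3 - 1 = 2)
H(U) = U**(3/2)
I(u) = sqrt(u + 2*sqrt(2))/7 (I(u) = sqrt(u + 2**(3/2))/7 = sqrt(u + 2*sqrt(2))/7)
I(P) + 3398 = sqrt(1/12 + 2*sqrt(2))/7 + 3398 = 3398 + sqrt(1/12 + 2*sqrt(2))/7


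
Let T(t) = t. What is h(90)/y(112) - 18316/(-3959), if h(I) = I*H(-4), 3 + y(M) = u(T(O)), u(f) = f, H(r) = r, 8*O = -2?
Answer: 5939068/51467 ≈ 115.40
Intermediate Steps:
O = -¼ (O = (⅛)*(-2) = -¼ ≈ -0.25000)
y(M) = -13/4 (y(M) = -3 - ¼ = -13/4)
h(I) = -4*I (h(I) = I*(-4) = -4*I)
h(90)/y(112) - 18316/(-3959) = (-4*90)/(-13/4) - 18316/(-3959) = -360*(-4/13) - 18316*(-1/3959) = 1440/13 + 18316/3959 = 5939068/51467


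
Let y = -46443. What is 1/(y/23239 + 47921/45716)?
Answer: -1062394124/1009552069 ≈ -1.0523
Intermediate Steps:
1/(y/23239 + 47921/45716) = 1/(-46443/23239 + 47921/45716) = 1/(-1009552069/1062394124) = -1062394124/1009552069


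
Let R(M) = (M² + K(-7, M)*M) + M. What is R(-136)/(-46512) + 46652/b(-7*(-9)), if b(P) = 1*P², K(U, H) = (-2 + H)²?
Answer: 10111645/150822 ≈ 67.044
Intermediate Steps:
b(P) = P²
R(M) = M + M² + M*(-2 + M)² (R(M) = (M² + (-2 + M)²*M) + M = (M² + M*(-2 + M)²) + M = M + M² + M*(-2 + M)²)
R(-136)/(-46512) + 46652/b(-7*(-9)) = -136*(1 - 136 + (-2 - 136)²)/(-46512) + 46652/((-7*(-9))²) = -136*(1 - 136 + (-138)²)*(-1/46512) + 46652/(63²) = -136*(1 - 136 + 19044)*(-1/46512) + 46652/3969 = -136*18909*(-1/46512) + 46652*(1/3969) = -2571624*(-1/46512) + 46652/3969 = 2101/38 + 46652/3969 = 10111645/150822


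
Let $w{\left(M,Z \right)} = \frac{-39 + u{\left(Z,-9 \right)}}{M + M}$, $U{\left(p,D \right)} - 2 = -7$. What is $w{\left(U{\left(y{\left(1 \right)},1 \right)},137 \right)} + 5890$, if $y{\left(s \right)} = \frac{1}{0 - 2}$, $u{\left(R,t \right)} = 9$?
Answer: $5893$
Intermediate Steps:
$y{\left(s \right)} = - \frac{1}{2}$ ($y{\left(s \right)} = \frac{1}{-2} = - \frac{1}{2}$)
$U{\left(p,D \right)} = -5$ ($U{\left(p,D \right)} = 2 - 7 = -5$)
$w{\left(M,Z \right)} = - \frac{15}{M}$ ($w{\left(M,Z \right)} = \frac{-39 + 9}{M + M} = - \frac{30}{2 M} = - 30 \frac{1}{2 M} = - \frac{15}{M}$)
$w{\left(U{\left(y{\left(1 \right)},1 \right)},137 \right)} + 5890 = - \frac{15}{-5} + 5890 = \left(-15\right) \left(- \frac{1}{5}\right) + 5890 = 3 + 5890 = 5893$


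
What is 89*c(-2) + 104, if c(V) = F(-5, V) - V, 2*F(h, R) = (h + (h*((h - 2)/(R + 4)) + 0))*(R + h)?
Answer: -14447/4 ≈ -3611.8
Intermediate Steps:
F(h, R) = (R + h)*(h + h*(-2 + h)/(4 + R))/2 (F(h, R) = ((h + (h*((h - 2)/(R + 4)) + 0))*(R + h))/2 = ((h + (h*((-2 + h)/(4 + R)) + 0))*(R + h))/2 = ((h + (h*(-2 + h)/(4 + R) + 0))*(R + h))/2 = ((h + h*(-2 + h)/(4 + R))*(R + h))/2 = ((R + h)*(h + h*(-2 + h)/(4 + R)))/2 = (R + h)*(h + h*(-2 + h)/(4 + R))/2)
c(V) = -V - 5*(15 + V² - 8*V)/(2*(4 + V)) (c(V) = (½)*(-5)*(V² + (-5)² + 2*V + 2*(-5) + 2*V*(-5))/(4 + V) - V = (½)*(-5)*(V² + 25 + 2*V - 10 - 10*V)/(4 + V) - V = (½)*(-5)*(15 + V² - 8*V)/(4 + V) - V = -5*(15 + V² - 8*V)/(2*(4 + V)) - V = -V - 5*(15 + V² - 8*V)/(2*(4 + V)))
89*c(-2) + 104 = 89*((-75 - 7*(-2)² + 32*(-2))/(2*(4 - 2))) + 104 = 89*((½)*(-75 - 7*4 - 64)/2) + 104 = 89*((½)*(½)*(-75 - 28 - 64)) + 104 = 89*((½)*(½)*(-167)) + 104 = 89*(-167/4) + 104 = -14863/4 + 104 = -14447/4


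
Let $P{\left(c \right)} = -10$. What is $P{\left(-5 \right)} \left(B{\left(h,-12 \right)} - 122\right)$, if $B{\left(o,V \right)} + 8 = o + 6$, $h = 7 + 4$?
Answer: $1130$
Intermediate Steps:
$h = 11$
$B{\left(o,V \right)} = -2 + o$ ($B{\left(o,V \right)} = -8 + \left(o + 6\right) = -8 + \left(6 + o\right) = -2 + o$)
$P{\left(-5 \right)} \left(B{\left(h,-12 \right)} - 122\right) = - 10 \left(\left(-2 + 11\right) - 122\right) = - 10 \left(9 - 122\right) = \left(-10\right) \left(-113\right) = 1130$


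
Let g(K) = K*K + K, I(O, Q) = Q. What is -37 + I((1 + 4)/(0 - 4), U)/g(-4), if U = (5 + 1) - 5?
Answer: -443/12 ≈ -36.917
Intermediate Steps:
U = 1 (U = 6 - 5 = 1)
g(K) = K + K² (g(K) = K² + K = K + K²)
-37 + I((1 + 4)/(0 - 4), U)/g(-4) = -37 + 1/(-4*(1 - 4)) = -37 + 1/(-4*(-3)) = -37 + 1/12 = -443/12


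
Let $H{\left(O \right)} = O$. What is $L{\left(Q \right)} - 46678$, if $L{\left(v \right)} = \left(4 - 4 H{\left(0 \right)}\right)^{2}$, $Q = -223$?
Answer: $-46662$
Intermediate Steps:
$L{\left(v \right)} = 16$ ($L{\left(v \right)} = \left(4 - 0\right)^{2} = \left(4 + 0\right)^{2} = 4^{2} = 16$)
$L{\left(Q \right)} - 46678 = 16 - 46678 = -46662$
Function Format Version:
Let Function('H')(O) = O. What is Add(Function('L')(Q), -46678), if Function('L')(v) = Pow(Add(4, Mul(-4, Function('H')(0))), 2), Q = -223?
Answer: -46662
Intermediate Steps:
Function('L')(v) = 16 (Function('L')(v) = Pow(Add(4, Mul(-4, 0)), 2) = Pow(Add(4, 0), 2) = Pow(4, 2) = 16)
Add(Function('L')(Q), -46678) = Add(16, -46678) = -46662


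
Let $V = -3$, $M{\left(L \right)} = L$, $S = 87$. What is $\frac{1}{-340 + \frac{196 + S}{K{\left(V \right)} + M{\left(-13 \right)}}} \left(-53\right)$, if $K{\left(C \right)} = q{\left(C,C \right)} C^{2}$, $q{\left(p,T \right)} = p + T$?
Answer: $\frac{3551}{23063} \approx 0.15397$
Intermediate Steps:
$q{\left(p,T \right)} = T + p$
$K{\left(C \right)} = 2 C^{3}$ ($K{\left(C \right)} = \left(C + C\right) C^{2} = 2 C C^{2} = 2 C^{3}$)
$\frac{1}{-340 + \frac{196 + S}{K{\left(V \right)} + M{\left(-13 \right)}}} \left(-53\right) = \frac{1}{-340 + \frac{196 + 87}{2 \left(-3\right)^{3} - 13}} \left(-53\right) = \frac{1}{-340 + \frac{283}{2 \left(-27\right) - 13}} \left(-53\right) = \frac{1}{-340 + \frac{283}{-54 - 13}} \left(-53\right) = \frac{1}{-340 + \frac{283}{-67}} \left(-53\right) = \frac{1}{-340 + 283 \left(- \frac{1}{67}\right)} \left(-53\right) = \frac{1}{-340 - \frac{283}{67}} \left(-53\right) = \frac{1}{- \frac{23063}{67}} \left(-53\right) = \left(- \frac{67}{23063}\right) \left(-53\right) = \frac{3551}{23063}$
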